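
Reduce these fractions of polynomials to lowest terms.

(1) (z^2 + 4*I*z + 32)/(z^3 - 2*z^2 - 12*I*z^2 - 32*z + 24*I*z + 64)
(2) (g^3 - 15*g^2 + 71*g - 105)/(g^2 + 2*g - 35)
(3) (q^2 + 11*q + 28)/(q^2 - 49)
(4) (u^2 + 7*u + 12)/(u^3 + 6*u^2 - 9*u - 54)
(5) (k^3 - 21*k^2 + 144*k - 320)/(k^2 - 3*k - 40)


(1) = (z + 8*I)/(z^2 + z*(-2 - 8*I) + 16*I)
(2) = (g^2 - 10*g + 21)/(g + 7)
(3) = (q + 4)/(q - 7)
(4) = (u + 4)/(u^2 + 3*u - 18)
(5) = (k^2 - 13*k + 40)/(k + 5)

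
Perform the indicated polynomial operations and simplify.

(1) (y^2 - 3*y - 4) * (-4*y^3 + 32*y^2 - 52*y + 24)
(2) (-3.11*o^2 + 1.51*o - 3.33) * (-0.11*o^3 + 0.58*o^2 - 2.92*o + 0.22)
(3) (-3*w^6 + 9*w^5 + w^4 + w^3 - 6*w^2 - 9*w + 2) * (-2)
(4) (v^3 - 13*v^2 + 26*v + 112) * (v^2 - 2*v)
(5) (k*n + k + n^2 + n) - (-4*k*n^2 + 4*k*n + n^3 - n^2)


(1) = -4*y^5 + 44*y^4 - 132*y^3 + 52*y^2 + 136*y - 96
(2) = 0.3421*o^5 - 1.9699*o^4 + 10.3233*o^3 - 7.0248*o^2 + 10.0558*o - 0.7326
(3) = 6*w^6 - 18*w^5 - 2*w^4 - 2*w^3 + 12*w^2 + 18*w - 4
(4) = v^5 - 15*v^4 + 52*v^3 + 60*v^2 - 224*v
(5) = 4*k*n^2 - 3*k*n + k - n^3 + 2*n^2 + n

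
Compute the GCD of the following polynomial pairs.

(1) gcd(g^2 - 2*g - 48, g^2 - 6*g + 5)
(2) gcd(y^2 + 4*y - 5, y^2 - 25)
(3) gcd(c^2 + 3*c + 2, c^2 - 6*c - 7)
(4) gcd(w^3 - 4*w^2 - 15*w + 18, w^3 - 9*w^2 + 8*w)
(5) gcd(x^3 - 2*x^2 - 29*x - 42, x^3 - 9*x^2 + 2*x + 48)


(1) = 1
(2) = gcd((y - 1)*(y + 5), (y - 5)*(y + 5)) = y + 5
(3) = gcd((c + 1)*(c + 2), (c - 7)*(c + 1)) = c + 1
(4) = gcd((w - 6)*(w - 1)*(w + 3), w*(w - 8)*(w - 1)) = w - 1
(5) = x + 2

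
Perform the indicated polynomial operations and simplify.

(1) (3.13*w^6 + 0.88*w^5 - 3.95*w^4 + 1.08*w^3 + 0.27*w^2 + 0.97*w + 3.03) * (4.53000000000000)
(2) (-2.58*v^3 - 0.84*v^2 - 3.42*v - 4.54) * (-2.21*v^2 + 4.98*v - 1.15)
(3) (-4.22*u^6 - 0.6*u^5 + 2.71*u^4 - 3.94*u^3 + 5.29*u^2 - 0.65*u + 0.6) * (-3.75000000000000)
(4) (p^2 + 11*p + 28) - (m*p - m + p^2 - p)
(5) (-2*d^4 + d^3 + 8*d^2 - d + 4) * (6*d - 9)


(1) = 14.1789*w^6 + 3.9864*w^5 - 17.8935*w^4 + 4.8924*w^3 + 1.2231*w^2 + 4.3941*w + 13.7259
(2) = 5.7018*v^5 - 10.992*v^4 + 6.342*v^3 - 6.0322*v^2 - 18.6762*v + 5.221
(3) = 15.825*u^6 + 2.25*u^5 - 10.1625*u^4 + 14.775*u^3 - 19.8375*u^2 + 2.4375*u - 2.25
(4) = -m*p + m + 12*p + 28
(5) = -12*d^5 + 24*d^4 + 39*d^3 - 78*d^2 + 33*d - 36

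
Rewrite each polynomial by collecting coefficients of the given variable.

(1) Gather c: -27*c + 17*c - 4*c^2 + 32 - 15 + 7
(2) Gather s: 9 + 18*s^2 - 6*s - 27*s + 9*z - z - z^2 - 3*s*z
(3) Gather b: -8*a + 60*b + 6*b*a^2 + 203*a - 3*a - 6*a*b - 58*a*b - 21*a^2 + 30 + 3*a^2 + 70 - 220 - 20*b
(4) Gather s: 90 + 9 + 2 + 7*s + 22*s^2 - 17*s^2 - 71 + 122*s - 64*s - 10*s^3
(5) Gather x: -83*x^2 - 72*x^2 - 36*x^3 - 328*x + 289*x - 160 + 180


(1) = -4*c^2 - 10*c + 24
(2) = 18*s^2 + s*(-3*z - 33) - z^2 + 8*z + 9
(3) = -18*a^2 + 192*a + b*(6*a^2 - 64*a + 40) - 120
(4) = -10*s^3 + 5*s^2 + 65*s + 30
(5) = -36*x^3 - 155*x^2 - 39*x + 20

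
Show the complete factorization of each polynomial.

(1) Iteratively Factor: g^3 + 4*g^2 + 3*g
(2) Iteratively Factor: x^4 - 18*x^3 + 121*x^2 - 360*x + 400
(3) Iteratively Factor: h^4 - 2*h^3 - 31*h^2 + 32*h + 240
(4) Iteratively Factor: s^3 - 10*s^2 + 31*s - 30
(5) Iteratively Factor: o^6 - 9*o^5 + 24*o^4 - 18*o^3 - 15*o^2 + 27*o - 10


(1) = (g + 3)*(g^2 + g) = (g + 1)*(g + 3)*(g)
(2) = (x - 4)*(x^3 - 14*x^2 + 65*x - 100) = (x - 4)^2*(x^2 - 10*x + 25) = (x - 5)*(x - 4)^2*(x - 5)
(3) = (h - 4)*(h^3 + 2*h^2 - 23*h - 60) = (h - 4)*(h + 3)*(h^2 - h - 20) = (h - 4)*(h + 3)*(h + 4)*(h - 5)
(4) = (s - 2)*(s^2 - 8*s + 15) = (s - 5)*(s - 2)*(s - 3)
(5) = (o - 2)*(o^5 - 7*o^4 + 10*o^3 + 2*o^2 - 11*o + 5) = (o - 5)*(o - 2)*(o^4 - 2*o^3 + 2*o - 1) = (o - 5)*(o - 2)*(o - 1)*(o^3 - o^2 - o + 1) = (o - 5)*(o - 2)*(o - 1)^2*(o^2 - 1) = (o - 5)*(o - 2)*(o - 1)^3*(o + 1)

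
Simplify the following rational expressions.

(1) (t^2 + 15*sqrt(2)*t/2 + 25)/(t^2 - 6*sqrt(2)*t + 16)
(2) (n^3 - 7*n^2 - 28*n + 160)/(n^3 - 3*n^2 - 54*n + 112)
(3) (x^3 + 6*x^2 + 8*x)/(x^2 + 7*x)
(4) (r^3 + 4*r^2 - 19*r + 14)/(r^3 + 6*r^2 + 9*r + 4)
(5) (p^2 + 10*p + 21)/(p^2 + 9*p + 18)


(1) = (2*t^2 + 15*sqrt(2)*t + 50)/(2*t^2 - 12*sqrt(2)*t + 32)
(2) = (n^2 + n - 20)/(n^2 + 5*n - 14)
(3) = (x^2 + 6*x + 8)/(x + 7)
(4) = (r^3 + 4*r^2 - 19*r + 14)/(r^3 + 6*r^2 + 9*r + 4)
(5) = (p + 7)/(p + 6)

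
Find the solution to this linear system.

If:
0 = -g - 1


Then:
g = -1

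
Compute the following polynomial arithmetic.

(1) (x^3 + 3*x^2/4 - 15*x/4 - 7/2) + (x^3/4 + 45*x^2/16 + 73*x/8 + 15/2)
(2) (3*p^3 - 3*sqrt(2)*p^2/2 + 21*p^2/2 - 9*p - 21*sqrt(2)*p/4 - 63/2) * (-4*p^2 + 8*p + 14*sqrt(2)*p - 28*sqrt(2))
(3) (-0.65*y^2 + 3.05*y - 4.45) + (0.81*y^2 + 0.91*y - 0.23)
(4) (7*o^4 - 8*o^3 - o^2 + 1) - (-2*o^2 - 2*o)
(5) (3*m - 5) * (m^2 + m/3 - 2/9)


(1) = 5*x^3/4 + 57*x^2/16 + 43*x/8 + 4
(2) = -12*p^5 - 18*p^4 + 48*sqrt(2)*p^4 + 78*p^3 + 72*sqrt(2)*p^3 - 462*sqrt(2)*p^2 - 9*p^2 - 189*sqrt(2)*p + 42*p + 882*sqrt(2)
(3) = 0.16*y^2 + 3.96*y - 4.68
(4) = 7*o^4 - 8*o^3 + o^2 + 2*o + 1
(5) = 3*m^3 - 4*m^2 - 7*m/3 + 10/9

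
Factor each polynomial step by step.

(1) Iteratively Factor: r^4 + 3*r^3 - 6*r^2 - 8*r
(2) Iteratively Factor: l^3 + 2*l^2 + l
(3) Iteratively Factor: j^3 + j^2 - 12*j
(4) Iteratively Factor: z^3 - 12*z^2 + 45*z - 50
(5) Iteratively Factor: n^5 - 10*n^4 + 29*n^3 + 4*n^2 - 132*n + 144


(1) = (r - 2)*(r^3 + 5*r^2 + 4*r) = r*(r - 2)*(r^2 + 5*r + 4) = r*(r - 2)*(r + 1)*(r + 4)
(2) = (l + 1)*(l^2 + l) = (l + 1)^2*(l)
(3) = (j + 4)*(j^2 - 3*j) = j*(j + 4)*(j - 3)
(4) = (z - 5)*(z^2 - 7*z + 10) = (z - 5)*(z - 2)*(z - 5)
(5) = (n + 2)*(n^4 - 12*n^3 + 53*n^2 - 102*n + 72) = (n - 2)*(n + 2)*(n^3 - 10*n^2 + 33*n - 36) = (n - 4)*(n - 2)*(n + 2)*(n^2 - 6*n + 9) = (n - 4)*(n - 3)*(n - 2)*(n + 2)*(n - 3)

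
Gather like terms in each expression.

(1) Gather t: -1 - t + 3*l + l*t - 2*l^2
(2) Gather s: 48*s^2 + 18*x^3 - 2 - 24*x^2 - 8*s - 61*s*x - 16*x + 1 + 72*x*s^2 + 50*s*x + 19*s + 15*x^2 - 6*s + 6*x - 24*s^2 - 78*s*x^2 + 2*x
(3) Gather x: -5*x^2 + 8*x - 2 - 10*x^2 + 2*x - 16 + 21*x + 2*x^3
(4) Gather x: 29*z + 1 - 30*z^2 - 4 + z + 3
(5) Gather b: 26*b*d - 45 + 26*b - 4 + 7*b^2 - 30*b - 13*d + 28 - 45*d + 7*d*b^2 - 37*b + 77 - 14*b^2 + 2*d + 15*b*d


(1) = -2*l^2 + 3*l + t*(l - 1) - 1
(2) = s^2*(72*x + 24) + s*(-78*x^2 - 11*x + 5) + 18*x^3 - 9*x^2 - 8*x - 1
(3) = 2*x^3 - 15*x^2 + 31*x - 18
(4) = -30*z^2 + 30*z
(5) = b^2*(7*d - 7) + b*(41*d - 41) - 56*d + 56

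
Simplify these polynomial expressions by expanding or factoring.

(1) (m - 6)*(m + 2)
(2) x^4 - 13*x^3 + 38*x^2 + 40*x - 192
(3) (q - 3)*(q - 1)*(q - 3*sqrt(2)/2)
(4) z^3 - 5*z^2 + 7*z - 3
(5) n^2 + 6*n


(1) = m^2 - 4*m - 12
(2) = (x - 8)*(x - 4)*(x - 3)*(x + 2)
(3) = q^3 - 4*q^2 - 3*sqrt(2)*q^2/2 + 3*q + 6*sqrt(2)*q - 9*sqrt(2)/2
(4) = (z - 3)*(z - 1)^2
(5) = n*(n + 6)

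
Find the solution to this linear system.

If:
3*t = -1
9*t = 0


Then:
No Solution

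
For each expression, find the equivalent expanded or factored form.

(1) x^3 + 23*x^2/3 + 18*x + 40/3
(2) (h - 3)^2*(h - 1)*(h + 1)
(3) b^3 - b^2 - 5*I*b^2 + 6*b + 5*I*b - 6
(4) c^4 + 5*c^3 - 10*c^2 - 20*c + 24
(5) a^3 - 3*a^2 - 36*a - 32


(1) = (x + 5/3)*(x + 2)*(x + 4)
(2) = h^4 - 6*h^3 + 8*h^2 + 6*h - 9
(3) = (b - 1)*(b - 6*I)*(b + I)
(4) = (c - 2)*(c - 1)*(c + 2)*(c + 6)
(5) = (a - 8)*(a + 1)*(a + 4)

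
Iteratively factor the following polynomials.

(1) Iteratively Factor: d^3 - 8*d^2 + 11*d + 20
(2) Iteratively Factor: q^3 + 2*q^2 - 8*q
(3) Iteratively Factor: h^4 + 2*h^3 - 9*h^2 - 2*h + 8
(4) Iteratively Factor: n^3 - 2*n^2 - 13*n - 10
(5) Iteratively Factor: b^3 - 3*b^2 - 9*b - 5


(1) = (d + 1)*(d^2 - 9*d + 20) = (d - 4)*(d + 1)*(d - 5)
(2) = (q)*(q^2 + 2*q - 8) = q*(q + 4)*(q - 2)
(3) = (h + 1)*(h^3 + h^2 - 10*h + 8) = (h - 2)*(h + 1)*(h^2 + 3*h - 4) = (h - 2)*(h + 1)*(h + 4)*(h - 1)
(4) = (n + 1)*(n^2 - 3*n - 10) = (n + 1)*(n + 2)*(n - 5)
(5) = (b - 5)*(b^2 + 2*b + 1) = (b - 5)*(b + 1)*(b + 1)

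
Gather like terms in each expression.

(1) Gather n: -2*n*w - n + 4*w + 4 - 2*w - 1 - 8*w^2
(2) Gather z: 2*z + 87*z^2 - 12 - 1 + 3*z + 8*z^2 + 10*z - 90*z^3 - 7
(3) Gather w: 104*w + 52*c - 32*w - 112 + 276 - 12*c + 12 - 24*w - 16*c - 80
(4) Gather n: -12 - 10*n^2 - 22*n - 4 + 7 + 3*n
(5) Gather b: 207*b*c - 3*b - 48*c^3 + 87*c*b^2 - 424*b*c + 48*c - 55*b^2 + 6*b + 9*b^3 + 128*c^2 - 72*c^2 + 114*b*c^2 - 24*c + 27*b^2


(1) = n*(-2*w - 1) - 8*w^2 + 2*w + 3
(2) = -90*z^3 + 95*z^2 + 15*z - 20
(3) = 24*c + 48*w + 96
(4) = -10*n^2 - 19*n - 9
(5) = 9*b^3 + b^2*(87*c - 28) + b*(114*c^2 - 217*c + 3) - 48*c^3 + 56*c^2 + 24*c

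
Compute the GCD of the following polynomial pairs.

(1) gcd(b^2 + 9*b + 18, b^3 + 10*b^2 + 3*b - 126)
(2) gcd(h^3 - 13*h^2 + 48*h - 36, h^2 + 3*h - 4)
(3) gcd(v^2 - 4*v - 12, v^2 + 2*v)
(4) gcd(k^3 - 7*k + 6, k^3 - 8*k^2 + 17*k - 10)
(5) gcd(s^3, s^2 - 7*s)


(1) = gcd((b + 3)*(b + 6), (b - 3)*(b + 6)*(b + 7)) = b + 6
(2) = h - 1
(3) = gcd((v - 6)*(v + 2), v*(v + 2)) = v + 2
(4) = gcd((k - 2)*(k - 1)*(k + 3), (k - 5)*(k - 2)*(k - 1)) = k^2 - 3*k + 2
(5) = gcd(s^3, s*(s - 7)) = s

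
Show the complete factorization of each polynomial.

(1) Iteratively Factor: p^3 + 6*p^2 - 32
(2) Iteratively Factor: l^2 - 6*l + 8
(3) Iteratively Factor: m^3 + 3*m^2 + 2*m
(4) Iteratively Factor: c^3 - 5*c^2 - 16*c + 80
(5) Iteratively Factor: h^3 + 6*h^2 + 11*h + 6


(1) = (p + 4)*(p^2 + 2*p - 8) = (p - 2)*(p + 4)*(p + 4)
(2) = (l - 4)*(l - 2)
(3) = (m + 1)*(m^2 + 2*m) = m*(m + 1)*(m + 2)
(4) = (c - 5)*(c^2 - 16) = (c - 5)*(c + 4)*(c - 4)
(5) = (h + 1)*(h^2 + 5*h + 6) = (h + 1)*(h + 3)*(h + 2)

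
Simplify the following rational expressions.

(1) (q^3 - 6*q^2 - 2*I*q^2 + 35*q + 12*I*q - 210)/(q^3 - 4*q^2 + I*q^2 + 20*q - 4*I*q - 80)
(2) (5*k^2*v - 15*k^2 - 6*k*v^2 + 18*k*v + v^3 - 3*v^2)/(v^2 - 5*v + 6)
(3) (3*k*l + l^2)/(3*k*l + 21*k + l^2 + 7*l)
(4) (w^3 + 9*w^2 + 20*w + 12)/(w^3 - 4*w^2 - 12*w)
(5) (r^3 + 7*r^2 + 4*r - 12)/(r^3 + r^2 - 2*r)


(1) = (q^2 + q*(-6 - 7*I) + 42*I)/(q^2 + q*(-4 - 4*I) + 16*I)
(2) = (5*k^2 - 6*k*v + v^2)/(v - 2)
(3) = l/(l + 7)
(4) = (w^2 + 7*w + 6)/(w^2 - 6*w)
(5) = (r + 6)/r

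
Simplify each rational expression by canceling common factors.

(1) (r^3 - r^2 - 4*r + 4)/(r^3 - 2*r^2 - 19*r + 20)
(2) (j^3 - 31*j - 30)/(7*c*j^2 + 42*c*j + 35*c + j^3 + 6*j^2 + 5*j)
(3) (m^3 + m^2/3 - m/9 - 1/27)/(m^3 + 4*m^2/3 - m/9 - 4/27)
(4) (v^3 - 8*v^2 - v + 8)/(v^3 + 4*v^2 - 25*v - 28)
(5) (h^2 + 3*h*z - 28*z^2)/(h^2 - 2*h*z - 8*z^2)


(1) = (r^2 - 4)/(r^2 - r - 20)
(2) = (j - 6)/(7*c + j)
(3) = (3*m + 1)/(3*m + 4)
(4) = (v^2 - 9*v + 8)/(v^2 + 3*v - 28)
(5) = (h + 7*z)/(h + 2*z)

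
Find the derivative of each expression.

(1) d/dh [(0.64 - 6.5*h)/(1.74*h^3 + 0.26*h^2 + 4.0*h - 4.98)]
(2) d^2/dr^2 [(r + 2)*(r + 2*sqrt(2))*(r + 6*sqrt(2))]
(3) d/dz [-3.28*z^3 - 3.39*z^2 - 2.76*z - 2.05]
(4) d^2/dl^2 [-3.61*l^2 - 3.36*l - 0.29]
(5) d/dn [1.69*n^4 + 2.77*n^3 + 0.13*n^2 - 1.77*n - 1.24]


(1) = (22.62*h^3 - 1.6508*h^2 - 0.3328*h + 29.81)/(3.0276*h^6 + 0.9048*h^5 + 13.9876*h^4 - 15.2504*h^3 + 13.4104*h^2 - 39.84*h + 24.8004)
(2) = 6*r + 4 + 16*sqrt(2)
(3) = -9.84*z^2 - 6.78*z - 2.76
(4) = -7.22000000000000
(5) = 6.76*n^3 + 8.31*n^2 + 0.26*n - 1.77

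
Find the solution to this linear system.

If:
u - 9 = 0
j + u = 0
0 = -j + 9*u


Then:
No Solution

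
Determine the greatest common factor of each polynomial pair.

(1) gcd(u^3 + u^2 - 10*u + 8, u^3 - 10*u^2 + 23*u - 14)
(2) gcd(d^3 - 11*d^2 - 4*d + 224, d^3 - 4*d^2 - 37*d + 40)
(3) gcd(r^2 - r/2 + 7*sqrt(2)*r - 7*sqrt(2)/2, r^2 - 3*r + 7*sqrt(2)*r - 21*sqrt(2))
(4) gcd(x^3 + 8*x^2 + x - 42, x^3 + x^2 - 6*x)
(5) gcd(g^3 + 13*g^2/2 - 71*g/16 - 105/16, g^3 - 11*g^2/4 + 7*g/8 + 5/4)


(1) = u^2 - 3*u + 2
(2) = d - 8
(3) = gcd((r - 1/2)*(r + 7*sqrt(2)), (r - 3)*(r + 7*sqrt(2))) = r + 7*sqrt(2)
(4) = gcd((x - 2)*(x + 3)*(x + 7), x*(x - 2)*(x + 3)) = x^2 + x - 6
(5) = gcd((g - 5/4)*(g + 3/4)*(g + 7), (g - 2)*(g - 5/4)*(g + 1/2)) = g - 5/4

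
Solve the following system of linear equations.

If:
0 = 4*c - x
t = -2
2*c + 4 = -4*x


Then:
c = -2/9
t = -2
x = -8/9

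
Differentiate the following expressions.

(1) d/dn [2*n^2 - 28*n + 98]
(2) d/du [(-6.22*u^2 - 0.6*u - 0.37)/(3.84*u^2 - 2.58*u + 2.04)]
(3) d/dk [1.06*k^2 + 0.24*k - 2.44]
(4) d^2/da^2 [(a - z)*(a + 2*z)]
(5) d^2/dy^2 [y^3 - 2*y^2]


(1) = 4*n - 28
(2) = (18.3516*u^2 - 22.536*u - 2.1786)/(14.7456*u^4 - 19.8144*u^3 + 22.3236*u^2 - 10.5264*u + 4.1616)
(3) = 2.12*k + 0.24
(4) = 2
(5) = 6*y - 4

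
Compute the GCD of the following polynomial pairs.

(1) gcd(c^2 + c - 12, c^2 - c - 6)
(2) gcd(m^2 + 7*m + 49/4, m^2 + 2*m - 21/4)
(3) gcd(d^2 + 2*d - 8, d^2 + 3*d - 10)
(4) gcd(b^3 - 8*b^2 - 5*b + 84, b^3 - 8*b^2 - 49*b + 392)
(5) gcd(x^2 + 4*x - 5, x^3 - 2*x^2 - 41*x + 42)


(1) = gcd((c - 3)*(c + 4), (c - 3)*(c + 2)) = c - 3
(2) = m + 7/2
(3) = gcd((d - 2)*(d + 4), (d - 2)*(d + 5)) = d - 2
(4) = gcd((b - 7)*(b - 4)*(b + 3), (b - 8)*(b - 7)*(b + 7)) = b - 7
(5) = gcd((x - 1)*(x + 5), (x - 7)*(x - 1)*(x + 6)) = x - 1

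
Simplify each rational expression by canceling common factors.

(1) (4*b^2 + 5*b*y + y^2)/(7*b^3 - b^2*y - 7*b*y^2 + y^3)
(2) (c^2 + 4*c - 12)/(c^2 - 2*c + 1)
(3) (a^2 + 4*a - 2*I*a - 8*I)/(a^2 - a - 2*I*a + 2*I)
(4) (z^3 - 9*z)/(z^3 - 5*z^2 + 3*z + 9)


(1) = (4*b + y)/(7*b^2 - 8*b*y + y^2)
(2) = (c^2 + 4*c - 12)/(c^2 - 2*c + 1)
(3) = (a + 4)/(a - 1)
(4) = (z^2 + 3*z)/(z^2 - 2*z - 3)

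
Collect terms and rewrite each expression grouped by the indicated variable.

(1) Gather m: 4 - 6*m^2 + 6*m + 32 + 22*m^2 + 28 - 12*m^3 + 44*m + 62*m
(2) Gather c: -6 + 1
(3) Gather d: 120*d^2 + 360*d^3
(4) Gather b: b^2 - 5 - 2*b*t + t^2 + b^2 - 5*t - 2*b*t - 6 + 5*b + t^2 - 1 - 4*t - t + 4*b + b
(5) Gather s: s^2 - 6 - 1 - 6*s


(1) = -12*m^3 + 16*m^2 + 112*m + 64
(2) = -5
(3) = 360*d^3 + 120*d^2
(4) = 2*b^2 + b*(10 - 4*t) + 2*t^2 - 10*t - 12
(5) = s^2 - 6*s - 7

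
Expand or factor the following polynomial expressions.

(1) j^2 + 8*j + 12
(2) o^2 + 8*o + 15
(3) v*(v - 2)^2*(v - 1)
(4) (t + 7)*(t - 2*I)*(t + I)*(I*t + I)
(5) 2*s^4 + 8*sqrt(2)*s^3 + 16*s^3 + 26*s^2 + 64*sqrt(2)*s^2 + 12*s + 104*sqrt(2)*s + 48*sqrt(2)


(1) = (j + 2)*(j + 6)
(2) = (o + 3)*(o + 5)
(3) = v^4 - 5*v^3 + 8*v^2 - 4*v
(4) = I*t^4 + t^3 + 8*I*t^3 + 8*t^2 + 9*I*t^2 + 7*t + 16*I*t + 14*I
(5) = (s + 6)*(s + 4*sqrt(2))*(sqrt(2)*s + sqrt(2))^2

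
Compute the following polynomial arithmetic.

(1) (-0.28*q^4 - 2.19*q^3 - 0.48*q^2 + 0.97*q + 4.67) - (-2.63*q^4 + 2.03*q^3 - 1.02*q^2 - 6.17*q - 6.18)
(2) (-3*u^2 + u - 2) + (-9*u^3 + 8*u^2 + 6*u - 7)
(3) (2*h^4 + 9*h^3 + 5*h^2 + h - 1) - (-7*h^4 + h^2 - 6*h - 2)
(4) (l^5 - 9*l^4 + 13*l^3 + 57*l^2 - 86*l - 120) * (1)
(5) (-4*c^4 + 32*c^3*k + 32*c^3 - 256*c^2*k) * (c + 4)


(1) = 2.35*q^4 - 4.22*q^3 + 0.54*q^2 + 7.14*q + 10.85
(2) = -9*u^3 + 5*u^2 + 7*u - 9
(3) = 9*h^4 + 9*h^3 + 4*h^2 + 7*h + 1
(4) = l^5 - 9*l^4 + 13*l^3 + 57*l^2 - 86*l - 120
(5) = -4*c^5 + 32*c^4*k + 16*c^4 - 128*c^3*k + 128*c^3 - 1024*c^2*k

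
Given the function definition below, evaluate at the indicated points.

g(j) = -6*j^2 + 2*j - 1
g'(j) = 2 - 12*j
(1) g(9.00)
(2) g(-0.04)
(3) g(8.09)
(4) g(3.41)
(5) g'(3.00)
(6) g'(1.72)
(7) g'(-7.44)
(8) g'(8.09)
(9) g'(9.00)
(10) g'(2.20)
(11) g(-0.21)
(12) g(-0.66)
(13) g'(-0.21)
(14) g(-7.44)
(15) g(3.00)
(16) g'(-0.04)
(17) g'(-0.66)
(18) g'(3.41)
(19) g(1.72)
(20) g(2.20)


(1) = -469.00
(2) = -1.09
(3) = -377.51
(4) = -63.95
(5) = -34.00
(6) = -18.64
(7) = 91.28
(8) = -95.08
(9) = -106.00
(10) = -24.40
(11) = -1.68
(12) = -4.93
(13) = 4.52
(14) = -348.00
(15) = -49.00
(16) = 2.48
(17) = 9.92
(18) = -38.92
(19) = -15.31
(20) = -25.64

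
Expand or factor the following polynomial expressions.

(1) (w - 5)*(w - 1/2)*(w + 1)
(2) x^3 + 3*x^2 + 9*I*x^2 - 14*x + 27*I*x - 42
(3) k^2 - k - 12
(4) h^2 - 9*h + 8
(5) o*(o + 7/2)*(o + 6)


(1) = w^3 - 9*w^2/2 - 3*w + 5/2
(2) = (x + 3)*(x + 2*I)*(x + 7*I)
(3) = (k - 4)*(k + 3)
(4) = (h - 8)*(h - 1)
(5) = o^3 + 19*o^2/2 + 21*o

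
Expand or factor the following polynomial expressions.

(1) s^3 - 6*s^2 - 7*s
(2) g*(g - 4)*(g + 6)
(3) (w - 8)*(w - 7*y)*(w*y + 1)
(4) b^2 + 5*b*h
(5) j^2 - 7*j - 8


(1) = s*(s - 7)*(s + 1)
(2) = g^3 + 2*g^2 - 24*g
(3) = w^3*y - 7*w^2*y^2 - 8*w^2*y + w^2 + 56*w*y^2 - 7*w*y - 8*w + 56*y
(4) = b*(b + 5*h)
(5) = (j - 8)*(j + 1)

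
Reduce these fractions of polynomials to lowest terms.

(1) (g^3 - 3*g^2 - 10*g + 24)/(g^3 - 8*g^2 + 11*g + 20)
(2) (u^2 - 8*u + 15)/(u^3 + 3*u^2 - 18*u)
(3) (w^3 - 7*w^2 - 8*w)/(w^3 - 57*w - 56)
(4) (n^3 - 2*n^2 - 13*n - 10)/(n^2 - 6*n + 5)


(1) = (g^2 + g - 6)/(g^2 - 4*g - 5)
(2) = (u - 5)/(u^2 + 6*u)
(3) = w/(w + 7)
(4) = (n^2 + 3*n + 2)/(n - 1)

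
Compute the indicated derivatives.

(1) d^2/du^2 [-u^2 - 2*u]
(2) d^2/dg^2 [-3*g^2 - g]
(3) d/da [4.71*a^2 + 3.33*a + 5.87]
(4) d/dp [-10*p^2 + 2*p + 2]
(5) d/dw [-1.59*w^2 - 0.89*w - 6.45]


(1) = -2
(2) = -6
(3) = 9.42*a + 3.33
(4) = 2 - 20*p
(5) = -3.18*w - 0.89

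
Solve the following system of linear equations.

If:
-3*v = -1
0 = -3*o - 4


Then:
o = -4/3
v = 1/3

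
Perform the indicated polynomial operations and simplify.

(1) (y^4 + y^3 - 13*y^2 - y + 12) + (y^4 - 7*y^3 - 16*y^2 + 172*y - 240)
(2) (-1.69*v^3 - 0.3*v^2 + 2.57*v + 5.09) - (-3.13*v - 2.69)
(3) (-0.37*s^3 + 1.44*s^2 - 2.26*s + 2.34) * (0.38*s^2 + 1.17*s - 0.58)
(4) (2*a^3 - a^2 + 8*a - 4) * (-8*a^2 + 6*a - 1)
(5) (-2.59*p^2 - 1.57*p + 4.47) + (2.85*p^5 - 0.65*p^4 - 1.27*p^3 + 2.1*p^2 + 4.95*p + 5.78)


(1) = 2*y^4 - 6*y^3 - 29*y^2 + 171*y - 228
(2) = -1.69*v^3 - 0.3*v^2 + 5.7*v + 7.78
(3) = -0.1406*s^5 + 0.1143*s^4 + 1.0406*s^3 - 2.5902*s^2 + 4.0486*s - 1.3572
(4) = -16*a^5 + 20*a^4 - 72*a^3 + 81*a^2 - 32*a + 4
(5) = 2.85*p^5 - 0.65*p^4 - 1.27*p^3 - 0.49*p^2 + 3.38*p + 10.25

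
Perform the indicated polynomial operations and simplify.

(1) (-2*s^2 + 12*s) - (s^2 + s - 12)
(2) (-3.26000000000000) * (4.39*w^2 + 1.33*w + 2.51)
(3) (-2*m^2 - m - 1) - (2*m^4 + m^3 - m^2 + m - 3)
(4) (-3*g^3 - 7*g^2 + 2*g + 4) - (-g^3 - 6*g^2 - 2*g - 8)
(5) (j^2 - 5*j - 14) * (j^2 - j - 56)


(1) = -3*s^2 + 11*s + 12
(2) = -14.3114*w^2 - 4.3358*w - 8.1826
(3) = -2*m^4 - m^3 - m^2 - 2*m + 2
(4) = -2*g^3 - g^2 + 4*g + 12
(5) = j^4 - 6*j^3 - 65*j^2 + 294*j + 784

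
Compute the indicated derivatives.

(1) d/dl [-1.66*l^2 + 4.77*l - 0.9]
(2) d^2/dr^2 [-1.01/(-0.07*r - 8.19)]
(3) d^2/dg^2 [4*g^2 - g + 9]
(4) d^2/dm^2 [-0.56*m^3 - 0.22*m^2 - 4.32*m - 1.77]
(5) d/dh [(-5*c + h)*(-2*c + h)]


(1) = 4.77 - 3.32*l
(2) = 0.009898/(0.07*r + 8.19)^3
(3) = 8
(4) = -3.36*m - 0.44
(5) = -7*c + 2*h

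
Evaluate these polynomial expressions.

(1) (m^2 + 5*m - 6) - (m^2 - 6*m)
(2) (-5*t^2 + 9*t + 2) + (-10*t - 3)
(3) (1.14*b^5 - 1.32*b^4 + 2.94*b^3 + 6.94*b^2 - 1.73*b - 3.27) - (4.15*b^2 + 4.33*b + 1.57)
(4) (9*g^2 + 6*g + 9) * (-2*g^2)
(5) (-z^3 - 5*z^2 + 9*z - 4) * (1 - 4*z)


(1) = 11*m - 6
(2) = -5*t^2 - t - 1
(3) = 1.14*b^5 - 1.32*b^4 + 2.94*b^3 + 2.79*b^2 - 6.06*b - 4.84
(4) = -18*g^4 - 12*g^3 - 18*g^2
(5) = 4*z^4 + 19*z^3 - 41*z^2 + 25*z - 4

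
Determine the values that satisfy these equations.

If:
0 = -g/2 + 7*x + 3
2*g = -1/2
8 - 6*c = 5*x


Then:
c = 191/112
g = -1/4
x = -25/56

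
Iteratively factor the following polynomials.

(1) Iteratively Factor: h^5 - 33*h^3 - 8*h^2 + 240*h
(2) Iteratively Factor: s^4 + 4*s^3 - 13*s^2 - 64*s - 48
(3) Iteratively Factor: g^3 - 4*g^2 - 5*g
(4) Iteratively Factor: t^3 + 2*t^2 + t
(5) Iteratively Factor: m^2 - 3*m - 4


(1) = (h + 4)*(h^4 - 4*h^3 - 17*h^2 + 60*h) = (h - 3)*(h + 4)*(h^3 - h^2 - 20*h) = (h - 5)*(h - 3)*(h + 4)*(h^2 + 4*h) = (h - 5)*(h - 3)*(h + 4)^2*(h)
(2) = (s + 4)*(s^3 - 13*s - 12) = (s + 3)*(s + 4)*(s^2 - 3*s - 4) = (s - 4)*(s + 3)*(s + 4)*(s + 1)
(3) = (g + 1)*(g^2 - 5*g) = g*(g + 1)*(g - 5)
(4) = (t)*(t^2 + 2*t + 1) = t*(t + 1)*(t + 1)
(5) = (m - 4)*(m + 1)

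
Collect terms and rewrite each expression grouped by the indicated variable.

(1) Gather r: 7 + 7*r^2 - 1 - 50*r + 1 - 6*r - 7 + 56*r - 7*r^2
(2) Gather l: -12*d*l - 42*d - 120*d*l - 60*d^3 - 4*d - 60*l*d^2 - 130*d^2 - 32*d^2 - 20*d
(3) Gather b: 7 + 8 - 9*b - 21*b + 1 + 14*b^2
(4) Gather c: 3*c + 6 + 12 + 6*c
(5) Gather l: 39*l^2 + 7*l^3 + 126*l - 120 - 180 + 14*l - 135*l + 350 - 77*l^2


(1) = 0
(2) = -60*d^3 - 162*d^2 - 66*d + l*(-60*d^2 - 132*d)
(3) = 14*b^2 - 30*b + 16
(4) = 9*c + 18
(5) = 7*l^3 - 38*l^2 + 5*l + 50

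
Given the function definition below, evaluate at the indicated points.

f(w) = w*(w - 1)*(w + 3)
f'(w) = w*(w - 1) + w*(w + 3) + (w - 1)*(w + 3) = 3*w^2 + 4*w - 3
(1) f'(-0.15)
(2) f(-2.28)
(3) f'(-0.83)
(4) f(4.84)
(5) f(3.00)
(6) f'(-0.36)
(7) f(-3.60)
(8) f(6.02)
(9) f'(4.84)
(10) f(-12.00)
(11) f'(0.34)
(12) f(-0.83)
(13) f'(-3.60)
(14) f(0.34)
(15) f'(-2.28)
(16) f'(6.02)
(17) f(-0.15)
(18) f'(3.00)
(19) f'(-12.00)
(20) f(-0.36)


(1) = -3.53
(2) = 5.38
(3) = -4.25
(4) = 145.71
(5) = 36.00
(6) = -4.05
(7) = -9.94
(8) = 272.59
(9) = 86.64
(10) = -1404.00
(11) = -1.29
(12) = 3.30
(13) = 21.48
(14) = -0.75
(15) = 3.48
(16) = 129.80
(17) = 0.49
(18) = 36.00
(19) = 381.00
(20) = 1.29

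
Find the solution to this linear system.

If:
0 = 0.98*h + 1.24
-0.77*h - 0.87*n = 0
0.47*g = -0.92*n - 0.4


Then:
g = -3.04
h = -1.27
n = 1.12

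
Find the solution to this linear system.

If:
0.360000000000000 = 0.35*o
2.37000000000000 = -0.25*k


Then:
k = -9.48
o = 1.03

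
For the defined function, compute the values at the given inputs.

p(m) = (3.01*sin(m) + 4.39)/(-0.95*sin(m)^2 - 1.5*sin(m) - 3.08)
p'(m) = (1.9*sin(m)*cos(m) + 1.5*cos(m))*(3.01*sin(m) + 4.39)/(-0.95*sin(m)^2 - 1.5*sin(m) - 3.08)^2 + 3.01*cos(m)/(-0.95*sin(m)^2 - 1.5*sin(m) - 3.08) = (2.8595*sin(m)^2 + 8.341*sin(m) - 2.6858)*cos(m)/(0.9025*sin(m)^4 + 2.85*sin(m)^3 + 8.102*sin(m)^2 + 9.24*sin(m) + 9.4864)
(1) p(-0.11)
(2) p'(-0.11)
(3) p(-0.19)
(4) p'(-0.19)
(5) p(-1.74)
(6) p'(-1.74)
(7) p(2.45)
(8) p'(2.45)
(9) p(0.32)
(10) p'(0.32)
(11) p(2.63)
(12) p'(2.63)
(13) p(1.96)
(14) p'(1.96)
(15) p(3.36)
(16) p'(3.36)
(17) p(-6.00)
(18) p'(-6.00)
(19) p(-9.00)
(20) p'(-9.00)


(1) = -1.39
(2) = -0.41
(3) = -1.35
(4) = -0.51
(5) = -0.56
(6) = 0.21
(7) = -1.43
(8) = -0.15
(9) = -1.46
(10) = 0.02
(11) = -1.45
(12) = -0.11
(13) = -1.36
(14) = -0.10
(15) = -1.34
(16) = 0.54
(17) = -1.46
(18) = -0.01
(19) = -1.20
(20) = 0.75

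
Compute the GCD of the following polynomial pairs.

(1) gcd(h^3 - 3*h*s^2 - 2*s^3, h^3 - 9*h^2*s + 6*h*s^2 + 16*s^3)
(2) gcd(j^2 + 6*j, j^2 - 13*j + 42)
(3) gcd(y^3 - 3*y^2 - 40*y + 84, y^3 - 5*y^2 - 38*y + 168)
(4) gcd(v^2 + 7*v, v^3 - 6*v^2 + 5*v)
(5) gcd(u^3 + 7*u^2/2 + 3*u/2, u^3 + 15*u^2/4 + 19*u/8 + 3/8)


(1) = -h^2 + h*s + 2*s^2
(2) = gcd(j*(j + 6), (j - 7)*(j - 6)) = 1
(3) = y^2 - y - 42
(4) = v
(5) = u^2 + 7*u/2 + 3/2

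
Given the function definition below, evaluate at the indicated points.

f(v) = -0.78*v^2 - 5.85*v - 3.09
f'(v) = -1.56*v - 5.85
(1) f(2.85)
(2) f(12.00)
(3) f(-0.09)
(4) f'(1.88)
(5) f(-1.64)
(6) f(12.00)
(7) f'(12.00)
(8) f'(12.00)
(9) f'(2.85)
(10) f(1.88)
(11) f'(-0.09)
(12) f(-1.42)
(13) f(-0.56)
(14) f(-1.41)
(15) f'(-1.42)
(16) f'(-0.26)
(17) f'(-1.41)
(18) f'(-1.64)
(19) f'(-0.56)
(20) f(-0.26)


(1) = -26.10
(2) = -185.61
(3) = -2.57
(4) = -8.78
(5) = 4.41
(6) = -185.61
(7) = -24.57
(8) = -24.57
(9) = -10.30
(10) = -16.84
(11) = -5.71
(12) = 3.64
(13) = -0.06
(14) = 3.61
(15) = -3.63
(16) = -5.44
(17) = -3.65
(18) = -3.29
(19) = -4.98
(20) = -1.62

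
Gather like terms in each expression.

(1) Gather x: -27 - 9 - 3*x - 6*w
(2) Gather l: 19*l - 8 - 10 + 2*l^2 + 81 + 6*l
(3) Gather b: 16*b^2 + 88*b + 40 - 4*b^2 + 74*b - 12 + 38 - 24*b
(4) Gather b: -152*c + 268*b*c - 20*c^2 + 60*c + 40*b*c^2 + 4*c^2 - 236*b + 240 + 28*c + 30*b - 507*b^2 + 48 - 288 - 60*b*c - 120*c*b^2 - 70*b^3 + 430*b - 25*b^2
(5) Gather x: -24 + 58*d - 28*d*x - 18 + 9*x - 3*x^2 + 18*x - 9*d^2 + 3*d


(1) = -6*w - 3*x - 36
(2) = 2*l^2 + 25*l + 63
(3) = 12*b^2 + 138*b + 66
(4) = -70*b^3 + b^2*(-120*c - 532) + b*(40*c^2 + 208*c + 224) - 16*c^2 - 64*c
(5) = -9*d^2 + 61*d - 3*x^2 + x*(27 - 28*d) - 42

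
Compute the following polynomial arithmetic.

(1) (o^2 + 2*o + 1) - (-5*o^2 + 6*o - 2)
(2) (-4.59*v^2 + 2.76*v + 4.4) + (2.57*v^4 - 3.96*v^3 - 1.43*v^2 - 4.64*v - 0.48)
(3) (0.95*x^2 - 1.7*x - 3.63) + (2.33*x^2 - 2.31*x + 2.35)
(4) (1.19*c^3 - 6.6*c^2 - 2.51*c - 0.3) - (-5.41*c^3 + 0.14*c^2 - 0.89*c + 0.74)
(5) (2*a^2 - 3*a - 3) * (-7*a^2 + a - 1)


(1) = 6*o^2 - 4*o + 3
(2) = 2.57*v^4 - 3.96*v^3 - 6.02*v^2 - 1.88*v + 3.92
(3) = 3.28*x^2 - 4.01*x - 1.28
(4) = 6.6*c^3 - 6.74*c^2 - 1.62*c - 1.04
(5) = -14*a^4 + 23*a^3 + 16*a^2 + 3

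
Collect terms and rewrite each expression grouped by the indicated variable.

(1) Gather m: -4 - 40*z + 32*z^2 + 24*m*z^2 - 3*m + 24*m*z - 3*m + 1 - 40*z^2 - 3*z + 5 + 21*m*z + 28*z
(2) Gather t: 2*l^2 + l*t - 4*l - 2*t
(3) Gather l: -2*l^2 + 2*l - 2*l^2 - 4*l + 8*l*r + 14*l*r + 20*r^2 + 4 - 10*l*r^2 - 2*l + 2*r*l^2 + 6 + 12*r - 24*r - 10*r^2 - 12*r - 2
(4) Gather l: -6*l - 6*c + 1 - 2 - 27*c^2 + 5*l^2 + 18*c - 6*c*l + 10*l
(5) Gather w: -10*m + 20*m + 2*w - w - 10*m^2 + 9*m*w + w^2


(1) = m*(24*z^2 + 45*z - 6) - 8*z^2 - 15*z + 2
(2) = 2*l^2 - 4*l + t*(l - 2)
(3) = l^2*(2*r - 4) + l*(-10*r^2 + 22*r - 4) + 10*r^2 - 24*r + 8
(4) = -27*c^2 + 12*c + 5*l^2 + l*(4 - 6*c) - 1
(5) = -10*m^2 + 10*m + w^2 + w*(9*m + 1)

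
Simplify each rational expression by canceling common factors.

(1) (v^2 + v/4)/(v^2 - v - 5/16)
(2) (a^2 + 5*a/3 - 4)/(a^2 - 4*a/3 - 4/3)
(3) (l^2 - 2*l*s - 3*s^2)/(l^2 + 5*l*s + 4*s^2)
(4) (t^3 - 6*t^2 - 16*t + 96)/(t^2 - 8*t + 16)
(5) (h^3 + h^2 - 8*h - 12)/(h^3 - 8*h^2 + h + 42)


(1) = 4*v/(4*v - 5)
(2) = (3*a^2 + 5*a - 12)/(3*a^2 - 4*a - 4)
(3) = (l - 3*s)/(l + 4*s)
(4) = (t^2 - 2*t - 24)/(t - 4)
(5) = (h + 2)/(h - 7)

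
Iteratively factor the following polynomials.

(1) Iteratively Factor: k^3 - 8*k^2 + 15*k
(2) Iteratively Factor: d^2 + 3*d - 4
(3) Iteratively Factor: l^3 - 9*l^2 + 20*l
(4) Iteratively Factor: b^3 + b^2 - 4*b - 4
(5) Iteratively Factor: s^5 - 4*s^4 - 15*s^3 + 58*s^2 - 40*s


(1) = (k)*(k^2 - 8*k + 15) = k*(k - 3)*(k - 5)
(2) = (d - 1)*(d + 4)
(3) = (l)*(l^2 - 9*l + 20) = l*(l - 4)*(l - 5)
(4) = (b - 2)*(b^2 + 3*b + 2) = (b - 2)*(b + 1)*(b + 2)
(5) = (s)*(s^4 - 4*s^3 - 15*s^2 + 58*s - 40) = s*(s - 1)*(s^3 - 3*s^2 - 18*s + 40) = s*(s - 1)*(s + 4)*(s^2 - 7*s + 10) = s*(s - 2)*(s - 1)*(s + 4)*(s - 5)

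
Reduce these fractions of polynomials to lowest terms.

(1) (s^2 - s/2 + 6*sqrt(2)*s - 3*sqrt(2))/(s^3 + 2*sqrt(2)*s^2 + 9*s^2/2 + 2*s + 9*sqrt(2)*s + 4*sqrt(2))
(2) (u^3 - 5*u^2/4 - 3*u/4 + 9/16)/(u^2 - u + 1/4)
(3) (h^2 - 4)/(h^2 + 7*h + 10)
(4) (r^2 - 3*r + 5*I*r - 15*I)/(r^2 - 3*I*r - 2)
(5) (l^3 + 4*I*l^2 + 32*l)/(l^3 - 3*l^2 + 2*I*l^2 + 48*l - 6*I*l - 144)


(1) = (4*s^2 + s*(-2 + 24*sqrt(2)) - 12*sqrt(2))/(4*s^3 + s^2*(8*sqrt(2) + 18) + s*(8 + 36*sqrt(2)) + 16*sqrt(2))
(2) = (8*u^2 - 6*u - 9)/(8*u - 4)
(3) = (h - 2)/(h + 5)
(4) = (r^2 + r*(-3 + 5*I) - 15*I)/(r^2 - 3*I*r - 2)
(5) = (l^2 - 4*I*l)/(l^2 + l*(-3 - 6*I) + 18*I)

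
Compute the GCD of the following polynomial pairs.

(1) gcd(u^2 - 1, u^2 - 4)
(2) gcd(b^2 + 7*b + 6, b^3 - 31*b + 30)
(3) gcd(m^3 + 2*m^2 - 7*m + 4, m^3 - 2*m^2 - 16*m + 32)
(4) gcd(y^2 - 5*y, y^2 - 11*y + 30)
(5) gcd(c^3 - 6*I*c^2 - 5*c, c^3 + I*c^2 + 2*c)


(1) = 1
(2) = gcd((b + 1)*(b + 6), (b - 5)*(b - 1)*(b + 6)) = b + 6
(3) = gcd((m - 1)^2*(m + 4), (m - 4)*(m - 2)*(m + 4)) = m + 4
(4) = y - 5
(5) = c^2 - I*c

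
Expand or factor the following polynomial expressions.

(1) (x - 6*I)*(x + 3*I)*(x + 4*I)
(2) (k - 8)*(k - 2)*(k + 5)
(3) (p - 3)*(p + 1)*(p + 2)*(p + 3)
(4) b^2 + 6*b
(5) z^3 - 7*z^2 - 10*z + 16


(1) = x^3 + I*x^2 + 30*x + 72*I
(2) = k^3 - 5*k^2 - 34*k + 80
(3) = p^4 + 3*p^3 - 7*p^2 - 27*p - 18
(4) = b*(b + 6)
(5) = (z - 8)*(z - 1)*(z + 2)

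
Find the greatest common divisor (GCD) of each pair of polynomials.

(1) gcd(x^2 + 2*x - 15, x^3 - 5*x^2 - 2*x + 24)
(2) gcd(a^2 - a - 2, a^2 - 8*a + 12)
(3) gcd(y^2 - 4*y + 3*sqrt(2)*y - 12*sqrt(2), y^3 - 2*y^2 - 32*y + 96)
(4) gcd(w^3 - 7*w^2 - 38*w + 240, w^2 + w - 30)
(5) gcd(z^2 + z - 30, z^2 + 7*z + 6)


(1) = gcd((x - 3)*(x + 5), (x - 4)*(x - 3)*(x + 2)) = x - 3
(2) = a - 2
(3) = y - 4
(4) = w^2 + w - 30
(5) = z + 6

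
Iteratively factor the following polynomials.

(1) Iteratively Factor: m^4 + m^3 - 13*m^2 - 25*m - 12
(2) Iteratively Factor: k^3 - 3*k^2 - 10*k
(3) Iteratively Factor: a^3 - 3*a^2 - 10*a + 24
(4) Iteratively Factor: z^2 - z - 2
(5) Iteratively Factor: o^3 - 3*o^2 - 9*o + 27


(1) = (m - 4)*(m^3 + 5*m^2 + 7*m + 3) = (m - 4)*(m + 1)*(m^2 + 4*m + 3) = (m - 4)*(m + 1)*(m + 3)*(m + 1)
(2) = (k)*(k^2 - 3*k - 10) = k*(k + 2)*(k - 5)
(3) = (a - 4)*(a^2 + a - 6) = (a - 4)*(a - 2)*(a + 3)
(4) = (z - 2)*(z + 1)
(5) = (o + 3)*(o^2 - 6*o + 9) = (o - 3)*(o + 3)*(o - 3)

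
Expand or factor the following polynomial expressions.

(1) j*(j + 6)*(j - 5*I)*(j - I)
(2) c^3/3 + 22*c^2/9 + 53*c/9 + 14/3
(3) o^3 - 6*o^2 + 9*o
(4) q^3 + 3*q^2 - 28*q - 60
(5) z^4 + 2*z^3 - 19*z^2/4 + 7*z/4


(1) = j^4 + 6*j^3 - 6*I*j^3 - 5*j^2 - 36*I*j^2 - 30*j
(2) = (c/3 + 1)*(c + 2)*(c + 7/3)
(3) = o*(o - 3)^2
(4) = (q - 5)*(q + 2)*(q + 6)
(5) = z*(z - 1)*(z - 1/2)*(z + 7/2)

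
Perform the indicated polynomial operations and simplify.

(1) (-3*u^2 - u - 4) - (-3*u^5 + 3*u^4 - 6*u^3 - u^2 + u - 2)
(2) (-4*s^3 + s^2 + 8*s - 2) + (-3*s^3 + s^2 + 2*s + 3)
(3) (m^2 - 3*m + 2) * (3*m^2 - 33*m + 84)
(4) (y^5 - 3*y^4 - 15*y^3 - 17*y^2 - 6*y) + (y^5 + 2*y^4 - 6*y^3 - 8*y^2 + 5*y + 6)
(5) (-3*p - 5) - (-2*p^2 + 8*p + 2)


(1) = 3*u^5 - 3*u^4 + 6*u^3 - 2*u^2 - 2*u - 2
(2) = -7*s^3 + 2*s^2 + 10*s + 1
(3) = 3*m^4 - 42*m^3 + 189*m^2 - 318*m + 168
(4) = 2*y^5 - y^4 - 21*y^3 - 25*y^2 - y + 6
(5) = 2*p^2 - 11*p - 7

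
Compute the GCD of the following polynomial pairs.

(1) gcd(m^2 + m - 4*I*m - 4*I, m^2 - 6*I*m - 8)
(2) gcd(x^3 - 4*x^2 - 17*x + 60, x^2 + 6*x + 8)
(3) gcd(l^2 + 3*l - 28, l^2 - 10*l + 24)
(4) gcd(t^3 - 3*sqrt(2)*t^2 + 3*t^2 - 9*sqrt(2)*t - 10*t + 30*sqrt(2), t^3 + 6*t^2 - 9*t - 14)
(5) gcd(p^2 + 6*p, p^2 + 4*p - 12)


(1) = m - 4*I
(2) = gcd((x - 5)*(x - 3)*(x + 4), (x + 2)*(x + 4)) = x + 4
(3) = gcd((l - 4)*(l + 7), (l - 6)*(l - 4)) = l - 4
(4) = gcd((t - 2)*(t + 5)*(t - 3*sqrt(2)), (t - 2)*(t + 1)*(t + 7)) = t - 2
(5) = p + 6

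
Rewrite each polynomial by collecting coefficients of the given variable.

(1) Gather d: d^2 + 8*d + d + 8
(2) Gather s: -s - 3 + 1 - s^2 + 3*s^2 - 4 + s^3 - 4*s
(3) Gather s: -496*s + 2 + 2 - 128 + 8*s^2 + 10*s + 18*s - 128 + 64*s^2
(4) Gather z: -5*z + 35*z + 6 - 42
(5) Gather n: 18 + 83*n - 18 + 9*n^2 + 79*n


(1) = d^2 + 9*d + 8
(2) = s^3 + 2*s^2 - 5*s - 6
(3) = 72*s^2 - 468*s - 252
(4) = 30*z - 36
(5) = 9*n^2 + 162*n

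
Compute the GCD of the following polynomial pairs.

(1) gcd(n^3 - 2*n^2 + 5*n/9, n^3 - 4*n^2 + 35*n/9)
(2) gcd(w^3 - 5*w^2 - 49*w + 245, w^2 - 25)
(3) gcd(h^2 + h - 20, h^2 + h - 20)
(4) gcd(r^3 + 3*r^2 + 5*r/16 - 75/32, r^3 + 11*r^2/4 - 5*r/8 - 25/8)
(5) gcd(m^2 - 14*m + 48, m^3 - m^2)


(1) = gcd(n*(n - 5/3)*(n - 1/3), n*(n - 7/3)*(n - 5/3)) = n^2 - 5*n/3
(2) = gcd((w - 7)*(w - 5)*(w + 7), (w - 5)*(w + 5)) = w - 5
(3) = h^2 + h - 20
(4) = gcd((r - 3/4)*(r + 5/4)*(r + 5/2), (r - 1)*(r + 5/4)*(r + 5/2)) = r^2 + 15*r/4 + 25/8
(5) = 1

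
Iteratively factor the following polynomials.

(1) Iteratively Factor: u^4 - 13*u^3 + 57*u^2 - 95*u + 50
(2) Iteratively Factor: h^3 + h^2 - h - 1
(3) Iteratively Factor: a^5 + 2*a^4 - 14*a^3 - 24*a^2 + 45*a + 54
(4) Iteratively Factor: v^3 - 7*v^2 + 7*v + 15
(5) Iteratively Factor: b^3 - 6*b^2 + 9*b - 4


(1) = (u - 5)*(u^3 - 8*u^2 + 17*u - 10) = (u - 5)*(u - 2)*(u^2 - 6*u + 5) = (u - 5)^2*(u - 2)*(u - 1)
(2) = (h - 1)*(h^2 + 2*h + 1) = (h - 1)*(h + 1)*(h + 1)
(3) = (a + 3)*(a^4 - a^3 - 11*a^2 + 9*a + 18) = (a + 1)*(a + 3)*(a^3 - 2*a^2 - 9*a + 18) = (a + 1)*(a + 3)^2*(a^2 - 5*a + 6) = (a - 3)*(a + 1)*(a + 3)^2*(a - 2)
(4) = (v - 3)*(v^2 - 4*v - 5) = (v - 5)*(v - 3)*(v + 1)
(5) = (b - 1)*(b^2 - 5*b + 4) = (b - 1)^2*(b - 4)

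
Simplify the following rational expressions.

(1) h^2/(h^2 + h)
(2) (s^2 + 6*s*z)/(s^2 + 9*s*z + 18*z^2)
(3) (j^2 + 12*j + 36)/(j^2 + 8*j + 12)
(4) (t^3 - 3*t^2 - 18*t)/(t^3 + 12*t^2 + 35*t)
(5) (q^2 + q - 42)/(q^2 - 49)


(1) = h/(h + 1)
(2) = s/(s + 3*z)
(3) = (j + 6)/(j + 2)
(4) = (t^2 - 3*t - 18)/(t^2 + 12*t + 35)
(5) = (q - 6)/(q - 7)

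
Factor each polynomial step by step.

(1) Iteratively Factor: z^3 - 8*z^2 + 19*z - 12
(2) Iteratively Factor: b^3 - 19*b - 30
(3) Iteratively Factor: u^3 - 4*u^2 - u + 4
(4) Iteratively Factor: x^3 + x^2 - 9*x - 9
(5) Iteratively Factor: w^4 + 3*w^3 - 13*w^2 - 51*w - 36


(1) = (z - 4)*(z^2 - 4*z + 3) = (z - 4)*(z - 1)*(z - 3)
(2) = (b - 5)*(b^2 + 5*b + 6) = (b - 5)*(b + 3)*(b + 2)
(3) = (u - 4)*(u^2 - 1) = (u - 4)*(u - 1)*(u + 1)
(4) = (x + 3)*(x^2 - 2*x - 3) = (x + 1)*(x + 3)*(x - 3)
(5) = (w - 4)*(w^3 + 7*w^2 + 15*w + 9) = (w - 4)*(w + 1)*(w^2 + 6*w + 9) = (w - 4)*(w + 1)*(w + 3)*(w + 3)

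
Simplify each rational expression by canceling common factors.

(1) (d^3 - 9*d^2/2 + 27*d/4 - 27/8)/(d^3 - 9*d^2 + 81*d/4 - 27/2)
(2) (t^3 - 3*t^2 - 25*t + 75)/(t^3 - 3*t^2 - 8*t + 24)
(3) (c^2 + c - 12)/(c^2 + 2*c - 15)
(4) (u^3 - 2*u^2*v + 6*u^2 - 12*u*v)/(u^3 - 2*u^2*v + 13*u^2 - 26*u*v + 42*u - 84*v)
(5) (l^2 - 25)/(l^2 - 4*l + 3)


(1) = (2*d - 3)/(2*d - 12)
(2) = (t^2 - 25)/(t^2 - 8)
(3) = (c + 4)/(c + 5)
(4) = u/(u + 7)
(5) = (l^2 - 25)/(l^2 - 4*l + 3)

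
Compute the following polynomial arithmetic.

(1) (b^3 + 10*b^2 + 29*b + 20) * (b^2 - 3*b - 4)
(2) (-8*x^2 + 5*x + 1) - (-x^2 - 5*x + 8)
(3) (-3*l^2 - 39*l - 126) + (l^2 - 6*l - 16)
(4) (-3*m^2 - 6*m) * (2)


(1) = b^5 + 7*b^4 - 5*b^3 - 107*b^2 - 176*b - 80
(2) = -7*x^2 + 10*x - 7
(3) = -2*l^2 - 45*l - 142
(4) = -6*m^2 - 12*m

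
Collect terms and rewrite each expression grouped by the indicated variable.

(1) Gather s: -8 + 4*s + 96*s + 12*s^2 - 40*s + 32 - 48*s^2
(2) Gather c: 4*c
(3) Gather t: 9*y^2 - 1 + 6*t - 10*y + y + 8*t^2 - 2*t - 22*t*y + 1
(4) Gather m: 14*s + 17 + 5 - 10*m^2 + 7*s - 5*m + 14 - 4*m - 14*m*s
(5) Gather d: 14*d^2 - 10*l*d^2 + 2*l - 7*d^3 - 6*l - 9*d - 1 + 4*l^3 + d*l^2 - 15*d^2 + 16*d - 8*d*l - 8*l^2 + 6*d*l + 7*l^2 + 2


(1) = -36*s^2 + 60*s + 24
(2) = 4*c
(3) = 8*t^2 + t*(4 - 22*y) + 9*y^2 - 9*y
(4) = -10*m^2 + m*(-14*s - 9) + 21*s + 36
(5) = -7*d^3 + d^2*(-10*l - 1) + d*(l^2 - 2*l + 7) + 4*l^3 - l^2 - 4*l + 1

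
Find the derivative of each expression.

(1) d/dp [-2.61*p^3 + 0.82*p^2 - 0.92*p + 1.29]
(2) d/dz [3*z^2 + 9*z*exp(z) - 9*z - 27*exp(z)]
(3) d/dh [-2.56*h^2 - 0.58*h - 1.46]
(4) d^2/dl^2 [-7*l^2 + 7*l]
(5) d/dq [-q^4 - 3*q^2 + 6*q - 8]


(1) = -7.83*p^2 + 1.64*p - 0.92
(2) = 9*z*exp(z) + 6*z - 18*exp(z) - 9
(3) = -5.12*h - 0.58
(4) = -14
(5) = -4*q^3 - 6*q + 6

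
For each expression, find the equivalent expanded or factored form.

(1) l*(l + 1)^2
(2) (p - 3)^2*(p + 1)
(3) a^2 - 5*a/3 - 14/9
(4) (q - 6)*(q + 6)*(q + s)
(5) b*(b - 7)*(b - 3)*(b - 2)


(1) = l^3 + 2*l^2 + l
(2) = p^3 - 5*p^2 + 3*p + 9
(3) = (a - 7/3)*(a + 2/3)
(4) = q^3 + q^2*s - 36*q - 36*s
(5) = b^4 - 12*b^3 + 41*b^2 - 42*b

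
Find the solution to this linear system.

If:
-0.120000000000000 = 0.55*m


Then:
m = -0.22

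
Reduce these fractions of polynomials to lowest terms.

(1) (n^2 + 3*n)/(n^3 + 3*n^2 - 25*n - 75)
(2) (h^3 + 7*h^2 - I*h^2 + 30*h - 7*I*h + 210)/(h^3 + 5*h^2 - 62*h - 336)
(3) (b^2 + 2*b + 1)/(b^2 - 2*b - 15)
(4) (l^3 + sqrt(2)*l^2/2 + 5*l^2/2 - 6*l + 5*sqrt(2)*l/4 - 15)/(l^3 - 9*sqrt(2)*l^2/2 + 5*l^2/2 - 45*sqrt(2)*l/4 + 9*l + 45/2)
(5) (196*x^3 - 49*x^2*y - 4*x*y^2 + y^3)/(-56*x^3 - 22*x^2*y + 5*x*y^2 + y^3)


(1) = n/(n^2 - 25)
(2) = (h^2 - I*h + 30)/(h^2 - 2*h - 48)
(3) = (b^2 + 2*b + 1)/(b^2 - 2*b - 15)
(4) = (16*l + 32*sqrt(2))/(16*l - 48*sqrt(2))
(5) = (-7*x + y)/(2*x + y)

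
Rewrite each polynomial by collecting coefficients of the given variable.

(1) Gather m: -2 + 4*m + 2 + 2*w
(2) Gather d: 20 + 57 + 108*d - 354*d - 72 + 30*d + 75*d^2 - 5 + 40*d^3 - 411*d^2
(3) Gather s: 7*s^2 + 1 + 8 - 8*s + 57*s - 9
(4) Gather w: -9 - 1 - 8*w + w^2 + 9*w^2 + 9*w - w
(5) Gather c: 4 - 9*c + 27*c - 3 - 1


(1) = 4*m + 2*w
(2) = 40*d^3 - 336*d^2 - 216*d
(3) = 7*s^2 + 49*s
(4) = 10*w^2 - 10
(5) = 18*c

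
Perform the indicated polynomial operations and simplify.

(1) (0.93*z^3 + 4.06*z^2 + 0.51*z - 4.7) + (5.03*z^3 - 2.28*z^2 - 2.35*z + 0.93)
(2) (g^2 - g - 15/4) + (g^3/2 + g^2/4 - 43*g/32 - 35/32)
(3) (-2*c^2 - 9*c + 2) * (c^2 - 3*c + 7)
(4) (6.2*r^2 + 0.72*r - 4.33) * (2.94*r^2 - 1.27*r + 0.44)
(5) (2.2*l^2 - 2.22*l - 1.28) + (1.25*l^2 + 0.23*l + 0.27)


(1) = 5.96*z^3 + 1.78*z^2 - 1.84*z - 3.77
(2) = g^3/2 + 5*g^2/4 - 75*g/32 - 155/32
(3) = -2*c^4 - 3*c^3 + 15*c^2 - 69*c + 14
(4) = 18.228*r^4 - 5.7572*r^3 - 10.9166*r^2 + 5.8159*r - 1.9052
(5) = 3.45*l^2 - 1.99*l - 1.01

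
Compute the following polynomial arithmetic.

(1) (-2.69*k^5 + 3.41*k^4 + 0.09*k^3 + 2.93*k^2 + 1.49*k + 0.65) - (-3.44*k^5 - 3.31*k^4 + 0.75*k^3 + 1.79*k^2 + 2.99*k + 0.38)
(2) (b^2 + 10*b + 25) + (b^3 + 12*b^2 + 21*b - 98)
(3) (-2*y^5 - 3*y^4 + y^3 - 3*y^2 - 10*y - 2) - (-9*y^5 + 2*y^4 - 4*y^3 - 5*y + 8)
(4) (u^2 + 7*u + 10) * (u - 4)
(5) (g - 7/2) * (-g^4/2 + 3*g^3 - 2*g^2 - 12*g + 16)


(1) = 0.75*k^5 + 6.72*k^4 - 0.66*k^3 + 1.14*k^2 - 1.5*k + 0.27
(2) = b^3 + 13*b^2 + 31*b - 73
(3) = 7*y^5 - 5*y^4 + 5*y^3 - 3*y^2 - 5*y - 10
(4) = u^3 + 3*u^2 - 18*u - 40
(5) = -g^5/2 + 19*g^4/4 - 25*g^3/2 - 5*g^2 + 58*g - 56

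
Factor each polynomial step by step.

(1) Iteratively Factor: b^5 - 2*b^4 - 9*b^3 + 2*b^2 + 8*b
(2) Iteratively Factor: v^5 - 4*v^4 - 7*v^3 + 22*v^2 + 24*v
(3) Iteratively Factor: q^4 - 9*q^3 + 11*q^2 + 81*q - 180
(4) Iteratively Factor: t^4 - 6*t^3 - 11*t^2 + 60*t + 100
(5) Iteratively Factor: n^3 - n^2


(1) = (b - 4)*(b^4 + 2*b^3 - b^2 - 2*b) = (b - 4)*(b + 1)*(b^3 + b^2 - 2*b) = (b - 4)*(b - 1)*(b + 1)*(b^2 + 2*b) = b*(b - 4)*(b - 1)*(b + 1)*(b + 2)
(2) = (v - 4)*(v^4 - 7*v^2 - 6*v) = (v - 4)*(v + 1)*(v^3 - v^2 - 6*v) = v*(v - 4)*(v + 1)*(v^2 - v - 6) = v*(v - 4)*(v - 3)*(v + 1)*(v + 2)
(3) = (q + 3)*(q^3 - 12*q^2 + 47*q - 60) = (q - 3)*(q + 3)*(q^2 - 9*q + 20) = (q - 4)*(q - 3)*(q + 3)*(q - 5)
(4) = (t - 5)*(t^3 - t^2 - 16*t - 20) = (t - 5)*(t + 2)*(t^2 - 3*t - 10) = (t - 5)*(t + 2)^2*(t - 5)
(5) = (n - 1)*(n^2) = n*(n - 1)*(n)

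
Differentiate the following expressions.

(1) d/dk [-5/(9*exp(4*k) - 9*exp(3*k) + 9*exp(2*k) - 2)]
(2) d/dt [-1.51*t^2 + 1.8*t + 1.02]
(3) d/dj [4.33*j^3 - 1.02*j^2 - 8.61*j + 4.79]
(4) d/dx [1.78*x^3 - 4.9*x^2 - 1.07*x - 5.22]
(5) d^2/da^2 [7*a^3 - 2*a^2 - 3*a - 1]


(1) = (180*exp(2*k) - 135*exp(k) + 90)*exp(2*k)/(9*exp(4*k) - 9*exp(3*k) + 9*exp(2*k) - 2)^2
(2) = 1.8 - 3.02*t
(3) = 12.99*j^2 - 2.04*j - 8.61
(4) = 5.34*x^2 - 9.8*x - 1.07
(5) = 42*a - 4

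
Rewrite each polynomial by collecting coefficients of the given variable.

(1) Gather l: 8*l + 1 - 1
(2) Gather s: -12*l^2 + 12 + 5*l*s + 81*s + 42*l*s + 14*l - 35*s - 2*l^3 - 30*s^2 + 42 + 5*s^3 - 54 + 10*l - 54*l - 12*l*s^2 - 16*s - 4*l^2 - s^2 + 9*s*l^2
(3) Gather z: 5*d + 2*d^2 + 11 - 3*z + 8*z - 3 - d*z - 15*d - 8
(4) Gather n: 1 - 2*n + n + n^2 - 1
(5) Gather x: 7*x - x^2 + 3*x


(1) = 8*l
(2) = -2*l^3 - 16*l^2 - 30*l + 5*s^3 + s^2*(-12*l - 31) + s*(9*l^2 + 47*l + 30)
(3) = 2*d^2 - 10*d + z*(5 - d)
(4) = n^2 - n
(5) = -x^2 + 10*x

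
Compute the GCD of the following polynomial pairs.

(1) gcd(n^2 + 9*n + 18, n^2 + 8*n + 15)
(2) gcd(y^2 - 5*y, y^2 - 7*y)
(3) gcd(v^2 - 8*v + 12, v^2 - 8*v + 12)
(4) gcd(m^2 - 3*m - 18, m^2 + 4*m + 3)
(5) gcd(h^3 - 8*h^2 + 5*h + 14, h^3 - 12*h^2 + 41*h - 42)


(1) = n + 3
(2) = gcd(y*(y - 5), y*(y - 7)) = y
(3) = v^2 - 8*v + 12
(4) = m + 3
(5) = h^2 - 9*h + 14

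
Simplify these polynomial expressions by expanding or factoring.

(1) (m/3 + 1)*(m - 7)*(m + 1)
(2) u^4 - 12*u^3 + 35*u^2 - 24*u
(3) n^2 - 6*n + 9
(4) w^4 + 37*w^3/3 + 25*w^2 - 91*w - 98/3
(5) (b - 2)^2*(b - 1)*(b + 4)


(1) = m^3/3 - m^2 - 25*m/3 - 7
(2) = u*(u - 8)*(u - 3)*(u - 1)
(3) = (n - 3)^2
(4) = (w - 2)*(w + 1/3)*(w + 7)^2
(5) = b^4 - b^3 - 12*b^2 + 28*b - 16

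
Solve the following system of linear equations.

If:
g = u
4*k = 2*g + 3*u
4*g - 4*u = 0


Then:
g = u
k = 5*u/4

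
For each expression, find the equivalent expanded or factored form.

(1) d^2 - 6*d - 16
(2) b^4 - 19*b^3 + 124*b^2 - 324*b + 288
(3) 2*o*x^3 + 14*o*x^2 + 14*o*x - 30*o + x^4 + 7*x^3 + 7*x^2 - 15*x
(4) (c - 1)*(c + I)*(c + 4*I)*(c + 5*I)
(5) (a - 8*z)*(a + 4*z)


(1) = (d - 8)*(d + 2)
(2) = (b - 8)*(b - 6)*(b - 3)*(b - 2)
(3) = (2*o + x)*(x - 1)*(x + 3)*(x + 5)
(4) = c^4 - c^3 + 10*I*c^3 - 29*c^2 - 10*I*c^2 + 29*c - 20*I*c + 20*I
(5) = a^2 - 4*a*z - 32*z^2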